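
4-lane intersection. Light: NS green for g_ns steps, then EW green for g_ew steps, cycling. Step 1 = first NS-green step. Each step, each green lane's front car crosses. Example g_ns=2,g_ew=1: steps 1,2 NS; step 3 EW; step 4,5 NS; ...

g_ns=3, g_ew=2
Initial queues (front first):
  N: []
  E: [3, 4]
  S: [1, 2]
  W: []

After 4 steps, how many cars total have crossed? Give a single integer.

Step 1 [NS]: N:empty,E:wait,S:car1-GO,W:wait | queues: N=0 E=2 S=1 W=0
Step 2 [NS]: N:empty,E:wait,S:car2-GO,W:wait | queues: N=0 E=2 S=0 W=0
Step 3 [NS]: N:empty,E:wait,S:empty,W:wait | queues: N=0 E=2 S=0 W=0
Step 4 [EW]: N:wait,E:car3-GO,S:wait,W:empty | queues: N=0 E=1 S=0 W=0
Cars crossed by step 4: 3

Answer: 3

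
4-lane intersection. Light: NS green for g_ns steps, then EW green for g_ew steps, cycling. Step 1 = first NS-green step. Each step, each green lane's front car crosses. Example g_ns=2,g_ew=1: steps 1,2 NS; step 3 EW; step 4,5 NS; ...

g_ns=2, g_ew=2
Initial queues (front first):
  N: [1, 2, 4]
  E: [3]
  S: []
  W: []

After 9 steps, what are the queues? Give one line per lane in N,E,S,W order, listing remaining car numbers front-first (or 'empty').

Step 1 [NS]: N:car1-GO,E:wait,S:empty,W:wait | queues: N=2 E=1 S=0 W=0
Step 2 [NS]: N:car2-GO,E:wait,S:empty,W:wait | queues: N=1 E=1 S=0 W=0
Step 3 [EW]: N:wait,E:car3-GO,S:wait,W:empty | queues: N=1 E=0 S=0 W=0
Step 4 [EW]: N:wait,E:empty,S:wait,W:empty | queues: N=1 E=0 S=0 W=0
Step 5 [NS]: N:car4-GO,E:wait,S:empty,W:wait | queues: N=0 E=0 S=0 W=0

N: empty
E: empty
S: empty
W: empty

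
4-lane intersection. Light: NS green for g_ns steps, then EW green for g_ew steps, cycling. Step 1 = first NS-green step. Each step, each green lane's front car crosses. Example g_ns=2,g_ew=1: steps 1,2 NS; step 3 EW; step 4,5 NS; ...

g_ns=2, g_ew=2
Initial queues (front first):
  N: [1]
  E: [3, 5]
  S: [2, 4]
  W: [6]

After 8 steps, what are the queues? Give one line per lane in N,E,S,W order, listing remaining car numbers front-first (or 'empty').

Step 1 [NS]: N:car1-GO,E:wait,S:car2-GO,W:wait | queues: N=0 E=2 S=1 W=1
Step 2 [NS]: N:empty,E:wait,S:car4-GO,W:wait | queues: N=0 E=2 S=0 W=1
Step 3 [EW]: N:wait,E:car3-GO,S:wait,W:car6-GO | queues: N=0 E=1 S=0 W=0
Step 4 [EW]: N:wait,E:car5-GO,S:wait,W:empty | queues: N=0 E=0 S=0 W=0

N: empty
E: empty
S: empty
W: empty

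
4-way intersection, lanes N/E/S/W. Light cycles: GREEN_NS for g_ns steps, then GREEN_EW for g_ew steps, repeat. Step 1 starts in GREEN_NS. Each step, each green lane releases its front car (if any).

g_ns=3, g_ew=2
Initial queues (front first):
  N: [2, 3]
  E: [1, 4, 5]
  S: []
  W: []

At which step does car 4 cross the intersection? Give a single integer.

Step 1 [NS]: N:car2-GO,E:wait,S:empty,W:wait | queues: N=1 E=3 S=0 W=0
Step 2 [NS]: N:car3-GO,E:wait,S:empty,W:wait | queues: N=0 E=3 S=0 W=0
Step 3 [NS]: N:empty,E:wait,S:empty,W:wait | queues: N=0 E=3 S=0 W=0
Step 4 [EW]: N:wait,E:car1-GO,S:wait,W:empty | queues: N=0 E=2 S=0 W=0
Step 5 [EW]: N:wait,E:car4-GO,S:wait,W:empty | queues: N=0 E=1 S=0 W=0
Step 6 [NS]: N:empty,E:wait,S:empty,W:wait | queues: N=0 E=1 S=0 W=0
Step 7 [NS]: N:empty,E:wait,S:empty,W:wait | queues: N=0 E=1 S=0 W=0
Step 8 [NS]: N:empty,E:wait,S:empty,W:wait | queues: N=0 E=1 S=0 W=0
Step 9 [EW]: N:wait,E:car5-GO,S:wait,W:empty | queues: N=0 E=0 S=0 W=0
Car 4 crosses at step 5

5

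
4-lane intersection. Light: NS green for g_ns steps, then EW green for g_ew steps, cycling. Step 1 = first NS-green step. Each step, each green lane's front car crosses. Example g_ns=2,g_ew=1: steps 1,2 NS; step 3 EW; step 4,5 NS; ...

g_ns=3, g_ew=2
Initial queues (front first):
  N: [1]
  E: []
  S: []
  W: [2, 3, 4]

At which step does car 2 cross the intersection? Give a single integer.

Step 1 [NS]: N:car1-GO,E:wait,S:empty,W:wait | queues: N=0 E=0 S=0 W=3
Step 2 [NS]: N:empty,E:wait,S:empty,W:wait | queues: N=0 E=0 S=0 W=3
Step 3 [NS]: N:empty,E:wait,S:empty,W:wait | queues: N=0 E=0 S=0 W=3
Step 4 [EW]: N:wait,E:empty,S:wait,W:car2-GO | queues: N=0 E=0 S=0 W=2
Step 5 [EW]: N:wait,E:empty,S:wait,W:car3-GO | queues: N=0 E=0 S=0 W=1
Step 6 [NS]: N:empty,E:wait,S:empty,W:wait | queues: N=0 E=0 S=0 W=1
Step 7 [NS]: N:empty,E:wait,S:empty,W:wait | queues: N=0 E=0 S=0 W=1
Step 8 [NS]: N:empty,E:wait,S:empty,W:wait | queues: N=0 E=0 S=0 W=1
Step 9 [EW]: N:wait,E:empty,S:wait,W:car4-GO | queues: N=0 E=0 S=0 W=0
Car 2 crosses at step 4

4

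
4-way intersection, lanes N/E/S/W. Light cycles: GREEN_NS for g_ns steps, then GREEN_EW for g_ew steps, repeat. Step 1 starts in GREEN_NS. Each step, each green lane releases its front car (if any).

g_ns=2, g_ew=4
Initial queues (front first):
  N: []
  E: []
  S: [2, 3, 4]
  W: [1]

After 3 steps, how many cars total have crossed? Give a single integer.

Answer: 3

Derivation:
Step 1 [NS]: N:empty,E:wait,S:car2-GO,W:wait | queues: N=0 E=0 S=2 W=1
Step 2 [NS]: N:empty,E:wait,S:car3-GO,W:wait | queues: N=0 E=0 S=1 W=1
Step 3 [EW]: N:wait,E:empty,S:wait,W:car1-GO | queues: N=0 E=0 S=1 W=0
Cars crossed by step 3: 3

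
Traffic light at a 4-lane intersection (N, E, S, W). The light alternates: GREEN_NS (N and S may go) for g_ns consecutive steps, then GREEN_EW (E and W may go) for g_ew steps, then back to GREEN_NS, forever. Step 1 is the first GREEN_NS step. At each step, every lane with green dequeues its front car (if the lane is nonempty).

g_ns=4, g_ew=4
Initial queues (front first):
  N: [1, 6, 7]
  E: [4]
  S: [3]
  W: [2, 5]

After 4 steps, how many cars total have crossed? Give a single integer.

Step 1 [NS]: N:car1-GO,E:wait,S:car3-GO,W:wait | queues: N=2 E=1 S=0 W=2
Step 2 [NS]: N:car6-GO,E:wait,S:empty,W:wait | queues: N=1 E=1 S=0 W=2
Step 3 [NS]: N:car7-GO,E:wait,S:empty,W:wait | queues: N=0 E=1 S=0 W=2
Step 4 [NS]: N:empty,E:wait,S:empty,W:wait | queues: N=0 E=1 S=0 W=2
Cars crossed by step 4: 4

Answer: 4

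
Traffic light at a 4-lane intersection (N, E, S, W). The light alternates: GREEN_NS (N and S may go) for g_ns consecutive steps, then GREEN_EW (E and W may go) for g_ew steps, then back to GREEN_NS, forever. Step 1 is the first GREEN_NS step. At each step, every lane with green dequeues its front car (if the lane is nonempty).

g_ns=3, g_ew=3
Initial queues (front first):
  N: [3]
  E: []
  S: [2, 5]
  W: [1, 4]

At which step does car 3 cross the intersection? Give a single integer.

Step 1 [NS]: N:car3-GO,E:wait,S:car2-GO,W:wait | queues: N=0 E=0 S=1 W=2
Step 2 [NS]: N:empty,E:wait,S:car5-GO,W:wait | queues: N=0 E=0 S=0 W=2
Step 3 [NS]: N:empty,E:wait,S:empty,W:wait | queues: N=0 E=0 S=0 W=2
Step 4 [EW]: N:wait,E:empty,S:wait,W:car1-GO | queues: N=0 E=0 S=0 W=1
Step 5 [EW]: N:wait,E:empty,S:wait,W:car4-GO | queues: N=0 E=0 S=0 W=0
Car 3 crosses at step 1

1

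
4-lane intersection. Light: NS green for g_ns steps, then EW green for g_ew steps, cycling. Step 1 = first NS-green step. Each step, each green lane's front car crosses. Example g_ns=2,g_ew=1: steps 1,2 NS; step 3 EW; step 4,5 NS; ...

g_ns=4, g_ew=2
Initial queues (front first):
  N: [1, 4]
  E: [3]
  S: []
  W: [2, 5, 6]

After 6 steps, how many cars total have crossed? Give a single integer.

Step 1 [NS]: N:car1-GO,E:wait,S:empty,W:wait | queues: N=1 E=1 S=0 W=3
Step 2 [NS]: N:car4-GO,E:wait,S:empty,W:wait | queues: N=0 E=1 S=0 W=3
Step 3 [NS]: N:empty,E:wait,S:empty,W:wait | queues: N=0 E=1 S=0 W=3
Step 4 [NS]: N:empty,E:wait,S:empty,W:wait | queues: N=0 E=1 S=0 W=3
Step 5 [EW]: N:wait,E:car3-GO,S:wait,W:car2-GO | queues: N=0 E=0 S=0 W=2
Step 6 [EW]: N:wait,E:empty,S:wait,W:car5-GO | queues: N=0 E=0 S=0 W=1
Cars crossed by step 6: 5

Answer: 5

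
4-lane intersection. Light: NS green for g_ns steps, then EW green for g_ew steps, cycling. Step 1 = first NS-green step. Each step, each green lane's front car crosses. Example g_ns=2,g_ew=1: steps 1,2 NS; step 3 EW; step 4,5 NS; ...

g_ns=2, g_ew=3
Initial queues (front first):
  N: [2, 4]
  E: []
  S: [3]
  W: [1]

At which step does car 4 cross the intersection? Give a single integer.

Step 1 [NS]: N:car2-GO,E:wait,S:car3-GO,W:wait | queues: N=1 E=0 S=0 W=1
Step 2 [NS]: N:car4-GO,E:wait,S:empty,W:wait | queues: N=0 E=0 S=0 W=1
Step 3 [EW]: N:wait,E:empty,S:wait,W:car1-GO | queues: N=0 E=0 S=0 W=0
Car 4 crosses at step 2

2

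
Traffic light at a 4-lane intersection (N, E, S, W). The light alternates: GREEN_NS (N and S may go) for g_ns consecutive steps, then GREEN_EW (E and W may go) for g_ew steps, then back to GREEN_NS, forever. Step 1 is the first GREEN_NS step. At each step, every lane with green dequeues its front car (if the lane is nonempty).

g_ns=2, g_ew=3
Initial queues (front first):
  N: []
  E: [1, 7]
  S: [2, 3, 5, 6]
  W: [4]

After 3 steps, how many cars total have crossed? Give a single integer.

Step 1 [NS]: N:empty,E:wait,S:car2-GO,W:wait | queues: N=0 E=2 S=3 W=1
Step 2 [NS]: N:empty,E:wait,S:car3-GO,W:wait | queues: N=0 E=2 S=2 W=1
Step 3 [EW]: N:wait,E:car1-GO,S:wait,W:car4-GO | queues: N=0 E=1 S=2 W=0
Cars crossed by step 3: 4

Answer: 4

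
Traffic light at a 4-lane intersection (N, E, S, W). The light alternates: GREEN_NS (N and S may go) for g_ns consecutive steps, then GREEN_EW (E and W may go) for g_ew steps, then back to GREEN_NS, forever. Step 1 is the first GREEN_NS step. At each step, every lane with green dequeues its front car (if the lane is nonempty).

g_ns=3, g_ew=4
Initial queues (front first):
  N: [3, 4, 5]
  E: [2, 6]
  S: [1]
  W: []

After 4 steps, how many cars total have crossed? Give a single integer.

Step 1 [NS]: N:car3-GO,E:wait,S:car1-GO,W:wait | queues: N=2 E=2 S=0 W=0
Step 2 [NS]: N:car4-GO,E:wait,S:empty,W:wait | queues: N=1 E=2 S=0 W=0
Step 3 [NS]: N:car5-GO,E:wait,S:empty,W:wait | queues: N=0 E=2 S=0 W=0
Step 4 [EW]: N:wait,E:car2-GO,S:wait,W:empty | queues: N=0 E=1 S=0 W=0
Cars crossed by step 4: 5

Answer: 5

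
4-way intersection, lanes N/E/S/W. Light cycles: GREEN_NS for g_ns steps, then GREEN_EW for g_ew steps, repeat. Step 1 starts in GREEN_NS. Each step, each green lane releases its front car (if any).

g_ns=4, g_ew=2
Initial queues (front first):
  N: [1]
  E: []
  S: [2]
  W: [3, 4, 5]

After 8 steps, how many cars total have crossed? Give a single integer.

Step 1 [NS]: N:car1-GO,E:wait,S:car2-GO,W:wait | queues: N=0 E=0 S=0 W=3
Step 2 [NS]: N:empty,E:wait,S:empty,W:wait | queues: N=0 E=0 S=0 W=3
Step 3 [NS]: N:empty,E:wait,S:empty,W:wait | queues: N=0 E=0 S=0 W=3
Step 4 [NS]: N:empty,E:wait,S:empty,W:wait | queues: N=0 E=0 S=0 W=3
Step 5 [EW]: N:wait,E:empty,S:wait,W:car3-GO | queues: N=0 E=0 S=0 W=2
Step 6 [EW]: N:wait,E:empty,S:wait,W:car4-GO | queues: N=0 E=0 S=0 W=1
Step 7 [NS]: N:empty,E:wait,S:empty,W:wait | queues: N=0 E=0 S=0 W=1
Step 8 [NS]: N:empty,E:wait,S:empty,W:wait | queues: N=0 E=0 S=0 W=1
Cars crossed by step 8: 4

Answer: 4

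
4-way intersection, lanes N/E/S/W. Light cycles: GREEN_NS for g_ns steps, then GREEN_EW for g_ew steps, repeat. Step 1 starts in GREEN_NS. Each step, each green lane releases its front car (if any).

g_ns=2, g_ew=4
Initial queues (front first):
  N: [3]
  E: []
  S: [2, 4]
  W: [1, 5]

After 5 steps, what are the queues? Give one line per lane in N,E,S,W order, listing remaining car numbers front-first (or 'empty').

Step 1 [NS]: N:car3-GO,E:wait,S:car2-GO,W:wait | queues: N=0 E=0 S=1 W=2
Step 2 [NS]: N:empty,E:wait,S:car4-GO,W:wait | queues: N=0 E=0 S=0 W=2
Step 3 [EW]: N:wait,E:empty,S:wait,W:car1-GO | queues: N=0 E=0 S=0 W=1
Step 4 [EW]: N:wait,E:empty,S:wait,W:car5-GO | queues: N=0 E=0 S=0 W=0

N: empty
E: empty
S: empty
W: empty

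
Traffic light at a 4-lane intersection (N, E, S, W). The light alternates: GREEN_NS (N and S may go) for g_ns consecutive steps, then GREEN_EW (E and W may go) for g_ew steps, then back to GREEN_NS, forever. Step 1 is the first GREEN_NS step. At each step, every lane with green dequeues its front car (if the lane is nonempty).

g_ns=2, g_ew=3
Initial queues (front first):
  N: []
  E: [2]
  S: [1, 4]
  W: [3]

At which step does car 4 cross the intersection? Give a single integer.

Step 1 [NS]: N:empty,E:wait,S:car1-GO,W:wait | queues: N=0 E=1 S=1 W=1
Step 2 [NS]: N:empty,E:wait,S:car4-GO,W:wait | queues: N=0 E=1 S=0 W=1
Step 3 [EW]: N:wait,E:car2-GO,S:wait,W:car3-GO | queues: N=0 E=0 S=0 W=0
Car 4 crosses at step 2

2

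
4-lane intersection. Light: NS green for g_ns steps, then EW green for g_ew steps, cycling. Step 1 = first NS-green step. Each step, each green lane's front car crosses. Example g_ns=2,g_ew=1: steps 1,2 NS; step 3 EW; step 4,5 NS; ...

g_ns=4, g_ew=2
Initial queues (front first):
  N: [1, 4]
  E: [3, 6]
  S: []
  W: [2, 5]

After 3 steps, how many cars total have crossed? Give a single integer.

Answer: 2

Derivation:
Step 1 [NS]: N:car1-GO,E:wait,S:empty,W:wait | queues: N=1 E=2 S=0 W=2
Step 2 [NS]: N:car4-GO,E:wait,S:empty,W:wait | queues: N=0 E=2 S=0 W=2
Step 3 [NS]: N:empty,E:wait,S:empty,W:wait | queues: N=0 E=2 S=0 W=2
Cars crossed by step 3: 2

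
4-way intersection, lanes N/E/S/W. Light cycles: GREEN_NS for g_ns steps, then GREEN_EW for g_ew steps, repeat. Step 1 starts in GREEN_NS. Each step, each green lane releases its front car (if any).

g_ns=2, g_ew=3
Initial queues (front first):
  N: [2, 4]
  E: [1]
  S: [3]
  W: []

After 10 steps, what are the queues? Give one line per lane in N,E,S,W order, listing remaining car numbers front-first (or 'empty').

Step 1 [NS]: N:car2-GO,E:wait,S:car3-GO,W:wait | queues: N=1 E=1 S=0 W=0
Step 2 [NS]: N:car4-GO,E:wait,S:empty,W:wait | queues: N=0 E=1 S=0 W=0
Step 3 [EW]: N:wait,E:car1-GO,S:wait,W:empty | queues: N=0 E=0 S=0 W=0

N: empty
E: empty
S: empty
W: empty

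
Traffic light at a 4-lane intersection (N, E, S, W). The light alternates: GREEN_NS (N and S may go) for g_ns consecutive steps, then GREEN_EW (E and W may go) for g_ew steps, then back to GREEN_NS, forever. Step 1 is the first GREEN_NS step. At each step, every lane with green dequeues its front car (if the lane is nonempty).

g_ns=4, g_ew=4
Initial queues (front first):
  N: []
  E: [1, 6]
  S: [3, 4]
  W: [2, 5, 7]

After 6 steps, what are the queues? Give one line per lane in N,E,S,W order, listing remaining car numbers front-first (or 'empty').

Step 1 [NS]: N:empty,E:wait,S:car3-GO,W:wait | queues: N=0 E=2 S=1 W=3
Step 2 [NS]: N:empty,E:wait,S:car4-GO,W:wait | queues: N=0 E=2 S=0 W=3
Step 3 [NS]: N:empty,E:wait,S:empty,W:wait | queues: N=0 E=2 S=0 W=3
Step 4 [NS]: N:empty,E:wait,S:empty,W:wait | queues: N=0 E=2 S=0 W=3
Step 5 [EW]: N:wait,E:car1-GO,S:wait,W:car2-GO | queues: N=0 E=1 S=0 W=2
Step 6 [EW]: N:wait,E:car6-GO,S:wait,W:car5-GO | queues: N=0 E=0 S=0 W=1

N: empty
E: empty
S: empty
W: 7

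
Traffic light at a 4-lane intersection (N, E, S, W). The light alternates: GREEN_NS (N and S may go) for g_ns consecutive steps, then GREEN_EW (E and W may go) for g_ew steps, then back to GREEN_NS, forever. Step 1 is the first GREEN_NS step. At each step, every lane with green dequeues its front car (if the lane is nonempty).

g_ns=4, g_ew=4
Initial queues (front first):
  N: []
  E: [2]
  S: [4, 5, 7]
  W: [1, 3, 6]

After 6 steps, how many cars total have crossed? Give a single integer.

Answer: 6

Derivation:
Step 1 [NS]: N:empty,E:wait,S:car4-GO,W:wait | queues: N=0 E=1 S=2 W=3
Step 2 [NS]: N:empty,E:wait,S:car5-GO,W:wait | queues: N=0 E=1 S=1 W=3
Step 3 [NS]: N:empty,E:wait,S:car7-GO,W:wait | queues: N=0 E=1 S=0 W=3
Step 4 [NS]: N:empty,E:wait,S:empty,W:wait | queues: N=0 E=1 S=0 W=3
Step 5 [EW]: N:wait,E:car2-GO,S:wait,W:car1-GO | queues: N=0 E=0 S=0 W=2
Step 6 [EW]: N:wait,E:empty,S:wait,W:car3-GO | queues: N=0 E=0 S=0 W=1
Cars crossed by step 6: 6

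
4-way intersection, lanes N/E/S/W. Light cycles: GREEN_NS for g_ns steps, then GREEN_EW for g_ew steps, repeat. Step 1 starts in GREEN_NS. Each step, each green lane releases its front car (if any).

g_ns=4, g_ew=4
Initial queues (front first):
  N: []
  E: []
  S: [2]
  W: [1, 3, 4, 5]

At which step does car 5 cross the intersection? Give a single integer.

Step 1 [NS]: N:empty,E:wait,S:car2-GO,W:wait | queues: N=0 E=0 S=0 W=4
Step 2 [NS]: N:empty,E:wait,S:empty,W:wait | queues: N=0 E=0 S=0 W=4
Step 3 [NS]: N:empty,E:wait,S:empty,W:wait | queues: N=0 E=0 S=0 W=4
Step 4 [NS]: N:empty,E:wait,S:empty,W:wait | queues: N=0 E=0 S=0 W=4
Step 5 [EW]: N:wait,E:empty,S:wait,W:car1-GO | queues: N=0 E=0 S=0 W=3
Step 6 [EW]: N:wait,E:empty,S:wait,W:car3-GO | queues: N=0 E=0 S=0 W=2
Step 7 [EW]: N:wait,E:empty,S:wait,W:car4-GO | queues: N=0 E=0 S=0 W=1
Step 8 [EW]: N:wait,E:empty,S:wait,W:car5-GO | queues: N=0 E=0 S=0 W=0
Car 5 crosses at step 8

8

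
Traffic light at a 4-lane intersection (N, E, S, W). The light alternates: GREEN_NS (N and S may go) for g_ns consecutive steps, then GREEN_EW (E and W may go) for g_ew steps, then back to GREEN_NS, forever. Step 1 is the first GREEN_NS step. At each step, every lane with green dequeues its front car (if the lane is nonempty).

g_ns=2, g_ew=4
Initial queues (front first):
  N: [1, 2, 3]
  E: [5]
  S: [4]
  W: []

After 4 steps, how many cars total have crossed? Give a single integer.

Step 1 [NS]: N:car1-GO,E:wait,S:car4-GO,W:wait | queues: N=2 E=1 S=0 W=0
Step 2 [NS]: N:car2-GO,E:wait,S:empty,W:wait | queues: N=1 E=1 S=0 W=0
Step 3 [EW]: N:wait,E:car5-GO,S:wait,W:empty | queues: N=1 E=0 S=0 W=0
Step 4 [EW]: N:wait,E:empty,S:wait,W:empty | queues: N=1 E=0 S=0 W=0
Cars crossed by step 4: 4

Answer: 4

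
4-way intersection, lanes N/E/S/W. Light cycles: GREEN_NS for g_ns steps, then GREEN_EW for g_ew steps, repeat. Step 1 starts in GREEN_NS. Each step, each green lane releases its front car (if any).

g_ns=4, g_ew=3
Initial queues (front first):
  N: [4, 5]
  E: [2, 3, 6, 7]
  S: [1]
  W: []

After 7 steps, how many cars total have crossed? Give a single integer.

Answer: 6

Derivation:
Step 1 [NS]: N:car4-GO,E:wait,S:car1-GO,W:wait | queues: N=1 E=4 S=0 W=0
Step 2 [NS]: N:car5-GO,E:wait,S:empty,W:wait | queues: N=0 E=4 S=0 W=0
Step 3 [NS]: N:empty,E:wait,S:empty,W:wait | queues: N=0 E=4 S=0 W=0
Step 4 [NS]: N:empty,E:wait,S:empty,W:wait | queues: N=0 E=4 S=0 W=0
Step 5 [EW]: N:wait,E:car2-GO,S:wait,W:empty | queues: N=0 E=3 S=0 W=0
Step 6 [EW]: N:wait,E:car3-GO,S:wait,W:empty | queues: N=0 E=2 S=0 W=0
Step 7 [EW]: N:wait,E:car6-GO,S:wait,W:empty | queues: N=0 E=1 S=0 W=0
Cars crossed by step 7: 6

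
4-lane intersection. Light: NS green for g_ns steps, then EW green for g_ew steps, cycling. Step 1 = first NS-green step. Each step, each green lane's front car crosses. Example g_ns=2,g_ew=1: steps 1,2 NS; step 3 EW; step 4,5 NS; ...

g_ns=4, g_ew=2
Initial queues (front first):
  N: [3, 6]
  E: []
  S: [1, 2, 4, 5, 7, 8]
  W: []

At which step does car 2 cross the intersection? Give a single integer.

Step 1 [NS]: N:car3-GO,E:wait,S:car1-GO,W:wait | queues: N=1 E=0 S=5 W=0
Step 2 [NS]: N:car6-GO,E:wait,S:car2-GO,W:wait | queues: N=0 E=0 S=4 W=0
Step 3 [NS]: N:empty,E:wait,S:car4-GO,W:wait | queues: N=0 E=0 S=3 W=0
Step 4 [NS]: N:empty,E:wait,S:car5-GO,W:wait | queues: N=0 E=0 S=2 W=0
Step 5 [EW]: N:wait,E:empty,S:wait,W:empty | queues: N=0 E=0 S=2 W=0
Step 6 [EW]: N:wait,E:empty,S:wait,W:empty | queues: N=0 E=0 S=2 W=0
Step 7 [NS]: N:empty,E:wait,S:car7-GO,W:wait | queues: N=0 E=0 S=1 W=0
Step 8 [NS]: N:empty,E:wait,S:car8-GO,W:wait | queues: N=0 E=0 S=0 W=0
Car 2 crosses at step 2

2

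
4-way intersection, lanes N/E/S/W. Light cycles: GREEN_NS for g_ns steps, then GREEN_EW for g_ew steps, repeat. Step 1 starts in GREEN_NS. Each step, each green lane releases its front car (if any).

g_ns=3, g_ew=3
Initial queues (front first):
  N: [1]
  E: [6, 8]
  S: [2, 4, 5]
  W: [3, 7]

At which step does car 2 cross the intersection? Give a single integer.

Step 1 [NS]: N:car1-GO,E:wait,S:car2-GO,W:wait | queues: N=0 E=2 S=2 W=2
Step 2 [NS]: N:empty,E:wait,S:car4-GO,W:wait | queues: N=0 E=2 S=1 W=2
Step 3 [NS]: N:empty,E:wait,S:car5-GO,W:wait | queues: N=0 E=2 S=0 W=2
Step 4 [EW]: N:wait,E:car6-GO,S:wait,W:car3-GO | queues: N=0 E=1 S=0 W=1
Step 5 [EW]: N:wait,E:car8-GO,S:wait,W:car7-GO | queues: N=0 E=0 S=0 W=0
Car 2 crosses at step 1

1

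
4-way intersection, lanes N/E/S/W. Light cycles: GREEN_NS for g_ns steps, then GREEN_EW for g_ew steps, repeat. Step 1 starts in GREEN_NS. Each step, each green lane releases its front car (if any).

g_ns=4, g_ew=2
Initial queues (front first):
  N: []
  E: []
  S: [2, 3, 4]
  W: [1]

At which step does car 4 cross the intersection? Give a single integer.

Step 1 [NS]: N:empty,E:wait,S:car2-GO,W:wait | queues: N=0 E=0 S=2 W=1
Step 2 [NS]: N:empty,E:wait,S:car3-GO,W:wait | queues: N=0 E=0 S=1 W=1
Step 3 [NS]: N:empty,E:wait,S:car4-GO,W:wait | queues: N=0 E=0 S=0 W=1
Step 4 [NS]: N:empty,E:wait,S:empty,W:wait | queues: N=0 E=0 S=0 W=1
Step 5 [EW]: N:wait,E:empty,S:wait,W:car1-GO | queues: N=0 E=0 S=0 W=0
Car 4 crosses at step 3

3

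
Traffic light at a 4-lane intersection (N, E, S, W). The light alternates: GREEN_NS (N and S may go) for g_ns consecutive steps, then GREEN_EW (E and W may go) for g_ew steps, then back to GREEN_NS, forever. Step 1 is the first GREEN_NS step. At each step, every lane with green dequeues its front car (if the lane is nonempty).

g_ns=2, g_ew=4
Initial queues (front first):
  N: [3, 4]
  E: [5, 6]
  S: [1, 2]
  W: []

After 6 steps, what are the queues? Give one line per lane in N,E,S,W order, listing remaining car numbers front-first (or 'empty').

Step 1 [NS]: N:car3-GO,E:wait,S:car1-GO,W:wait | queues: N=1 E=2 S=1 W=0
Step 2 [NS]: N:car4-GO,E:wait,S:car2-GO,W:wait | queues: N=0 E=2 S=0 W=0
Step 3 [EW]: N:wait,E:car5-GO,S:wait,W:empty | queues: N=0 E=1 S=0 W=0
Step 4 [EW]: N:wait,E:car6-GO,S:wait,W:empty | queues: N=0 E=0 S=0 W=0

N: empty
E: empty
S: empty
W: empty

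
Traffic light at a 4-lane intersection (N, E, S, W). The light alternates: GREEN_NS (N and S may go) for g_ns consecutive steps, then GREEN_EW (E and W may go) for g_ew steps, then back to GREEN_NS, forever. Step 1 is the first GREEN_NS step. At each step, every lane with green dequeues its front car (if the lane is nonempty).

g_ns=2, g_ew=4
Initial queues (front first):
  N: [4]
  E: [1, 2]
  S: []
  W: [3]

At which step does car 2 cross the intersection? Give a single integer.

Step 1 [NS]: N:car4-GO,E:wait,S:empty,W:wait | queues: N=0 E=2 S=0 W=1
Step 2 [NS]: N:empty,E:wait,S:empty,W:wait | queues: N=0 E=2 S=0 W=1
Step 3 [EW]: N:wait,E:car1-GO,S:wait,W:car3-GO | queues: N=0 E=1 S=0 W=0
Step 4 [EW]: N:wait,E:car2-GO,S:wait,W:empty | queues: N=0 E=0 S=0 W=0
Car 2 crosses at step 4

4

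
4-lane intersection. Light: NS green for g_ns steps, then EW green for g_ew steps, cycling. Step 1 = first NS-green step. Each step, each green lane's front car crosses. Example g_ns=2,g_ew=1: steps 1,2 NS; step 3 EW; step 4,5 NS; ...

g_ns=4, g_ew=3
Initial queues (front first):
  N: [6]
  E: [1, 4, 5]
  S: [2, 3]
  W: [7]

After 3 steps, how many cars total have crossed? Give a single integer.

Answer: 3

Derivation:
Step 1 [NS]: N:car6-GO,E:wait,S:car2-GO,W:wait | queues: N=0 E=3 S=1 W=1
Step 2 [NS]: N:empty,E:wait,S:car3-GO,W:wait | queues: N=0 E=3 S=0 W=1
Step 3 [NS]: N:empty,E:wait,S:empty,W:wait | queues: N=0 E=3 S=0 W=1
Cars crossed by step 3: 3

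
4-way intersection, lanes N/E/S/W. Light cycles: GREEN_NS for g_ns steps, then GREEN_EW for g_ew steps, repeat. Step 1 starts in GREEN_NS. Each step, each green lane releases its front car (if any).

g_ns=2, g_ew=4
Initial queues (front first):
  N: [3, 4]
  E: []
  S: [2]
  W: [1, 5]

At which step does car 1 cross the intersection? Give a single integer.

Step 1 [NS]: N:car3-GO,E:wait,S:car2-GO,W:wait | queues: N=1 E=0 S=0 W=2
Step 2 [NS]: N:car4-GO,E:wait,S:empty,W:wait | queues: N=0 E=0 S=0 W=2
Step 3 [EW]: N:wait,E:empty,S:wait,W:car1-GO | queues: N=0 E=0 S=0 W=1
Step 4 [EW]: N:wait,E:empty,S:wait,W:car5-GO | queues: N=0 E=0 S=0 W=0
Car 1 crosses at step 3

3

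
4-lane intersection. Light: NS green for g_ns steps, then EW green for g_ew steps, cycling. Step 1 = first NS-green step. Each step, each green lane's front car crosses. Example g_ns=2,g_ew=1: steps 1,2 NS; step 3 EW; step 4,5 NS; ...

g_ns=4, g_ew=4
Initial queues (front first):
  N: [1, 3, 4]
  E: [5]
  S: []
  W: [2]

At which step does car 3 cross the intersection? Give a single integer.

Step 1 [NS]: N:car1-GO,E:wait,S:empty,W:wait | queues: N=2 E=1 S=0 W=1
Step 2 [NS]: N:car3-GO,E:wait,S:empty,W:wait | queues: N=1 E=1 S=0 W=1
Step 3 [NS]: N:car4-GO,E:wait,S:empty,W:wait | queues: N=0 E=1 S=0 W=1
Step 4 [NS]: N:empty,E:wait,S:empty,W:wait | queues: N=0 E=1 S=0 W=1
Step 5 [EW]: N:wait,E:car5-GO,S:wait,W:car2-GO | queues: N=0 E=0 S=0 W=0
Car 3 crosses at step 2

2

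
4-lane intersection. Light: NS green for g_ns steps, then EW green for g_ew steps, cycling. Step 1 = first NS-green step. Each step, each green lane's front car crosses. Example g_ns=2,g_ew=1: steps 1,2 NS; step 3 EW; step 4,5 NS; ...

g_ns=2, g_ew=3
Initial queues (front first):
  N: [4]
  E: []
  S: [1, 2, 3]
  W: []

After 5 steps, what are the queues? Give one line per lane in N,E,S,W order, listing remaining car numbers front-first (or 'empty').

Step 1 [NS]: N:car4-GO,E:wait,S:car1-GO,W:wait | queues: N=0 E=0 S=2 W=0
Step 2 [NS]: N:empty,E:wait,S:car2-GO,W:wait | queues: N=0 E=0 S=1 W=0
Step 3 [EW]: N:wait,E:empty,S:wait,W:empty | queues: N=0 E=0 S=1 W=0
Step 4 [EW]: N:wait,E:empty,S:wait,W:empty | queues: N=0 E=0 S=1 W=0
Step 5 [EW]: N:wait,E:empty,S:wait,W:empty | queues: N=0 E=0 S=1 W=0

N: empty
E: empty
S: 3
W: empty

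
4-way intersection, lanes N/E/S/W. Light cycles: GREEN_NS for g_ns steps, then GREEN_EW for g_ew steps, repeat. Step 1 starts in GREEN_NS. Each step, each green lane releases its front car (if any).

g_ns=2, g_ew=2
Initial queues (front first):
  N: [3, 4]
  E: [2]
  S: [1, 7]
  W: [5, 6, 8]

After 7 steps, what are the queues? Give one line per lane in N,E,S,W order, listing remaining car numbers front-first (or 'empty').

Step 1 [NS]: N:car3-GO,E:wait,S:car1-GO,W:wait | queues: N=1 E=1 S=1 W=3
Step 2 [NS]: N:car4-GO,E:wait,S:car7-GO,W:wait | queues: N=0 E=1 S=0 W=3
Step 3 [EW]: N:wait,E:car2-GO,S:wait,W:car5-GO | queues: N=0 E=0 S=0 W=2
Step 4 [EW]: N:wait,E:empty,S:wait,W:car6-GO | queues: N=0 E=0 S=0 W=1
Step 5 [NS]: N:empty,E:wait,S:empty,W:wait | queues: N=0 E=0 S=0 W=1
Step 6 [NS]: N:empty,E:wait,S:empty,W:wait | queues: N=0 E=0 S=0 W=1
Step 7 [EW]: N:wait,E:empty,S:wait,W:car8-GO | queues: N=0 E=0 S=0 W=0

N: empty
E: empty
S: empty
W: empty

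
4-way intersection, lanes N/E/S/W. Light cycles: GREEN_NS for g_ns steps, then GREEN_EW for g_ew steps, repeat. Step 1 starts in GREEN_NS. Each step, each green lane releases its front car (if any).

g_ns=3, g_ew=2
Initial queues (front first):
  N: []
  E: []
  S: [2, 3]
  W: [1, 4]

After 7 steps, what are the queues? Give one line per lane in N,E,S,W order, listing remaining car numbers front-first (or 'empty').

Step 1 [NS]: N:empty,E:wait,S:car2-GO,W:wait | queues: N=0 E=0 S=1 W=2
Step 2 [NS]: N:empty,E:wait,S:car3-GO,W:wait | queues: N=0 E=0 S=0 W=2
Step 3 [NS]: N:empty,E:wait,S:empty,W:wait | queues: N=0 E=0 S=0 W=2
Step 4 [EW]: N:wait,E:empty,S:wait,W:car1-GO | queues: N=0 E=0 S=0 W=1
Step 5 [EW]: N:wait,E:empty,S:wait,W:car4-GO | queues: N=0 E=0 S=0 W=0

N: empty
E: empty
S: empty
W: empty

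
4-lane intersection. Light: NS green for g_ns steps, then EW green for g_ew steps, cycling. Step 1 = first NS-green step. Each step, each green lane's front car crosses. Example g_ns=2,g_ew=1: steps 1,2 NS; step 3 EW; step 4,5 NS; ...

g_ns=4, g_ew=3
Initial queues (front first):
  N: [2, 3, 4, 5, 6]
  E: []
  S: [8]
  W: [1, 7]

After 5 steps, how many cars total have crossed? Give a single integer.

Step 1 [NS]: N:car2-GO,E:wait,S:car8-GO,W:wait | queues: N=4 E=0 S=0 W=2
Step 2 [NS]: N:car3-GO,E:wait,S:empty,W:wait | queues: N=3 E=0 S=0 W=2
Step 3 [NS]: N:car4-GO,E:wait,S:empty,W:wait | queues: N=2 E=0 S=0 W=2
Step 4 [NS]: N:car5-GO,E:wait,S:empty,W:wait | queues: N=1 E=0 S=0 W=2
Step 5 [EW]: N:wait,E:empty,S:wait,W:car1-GO | queues: N=1 E=0 S=0 W=1
Cars crossed by step 5: 6

Answer: 6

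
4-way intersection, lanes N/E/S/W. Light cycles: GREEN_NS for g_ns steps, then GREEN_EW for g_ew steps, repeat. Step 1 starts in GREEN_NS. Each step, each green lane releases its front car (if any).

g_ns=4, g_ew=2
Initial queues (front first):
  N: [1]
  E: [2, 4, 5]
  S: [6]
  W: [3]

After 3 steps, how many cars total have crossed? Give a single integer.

Answer: 2

Derivation:
Step 1 [NS]: N:car1-GO,E:wait,S:car6-GO,W:wait | queues: N=0 E=3 S=0 W=1
Step 2 [NS]: N:empty,E:wait,S:empty,W:wait | queues: N=0 E=3 S=0 W=1
Step 3 [NS]: N:empty,E:wait,S:empty,W:wait | queues: N=0 E=3 S=0 W=1
Cars crossed by step 3: 2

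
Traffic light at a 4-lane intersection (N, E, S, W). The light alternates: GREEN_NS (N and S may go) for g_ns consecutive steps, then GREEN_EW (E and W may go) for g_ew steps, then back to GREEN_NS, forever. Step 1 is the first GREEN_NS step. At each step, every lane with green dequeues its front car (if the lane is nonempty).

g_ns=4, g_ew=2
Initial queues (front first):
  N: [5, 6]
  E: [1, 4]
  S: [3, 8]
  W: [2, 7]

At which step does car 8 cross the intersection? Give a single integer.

Step 1 [NS]: N:car5-GO,E:wait,S:car3-GO,W:wait | queues: N=1 E=2 S=1 W=2
Step 2 [NS]: N:car6-GO,E:wait,S:car8-GO,W:wait | queues: N=0 E=2 S=0 W=2
Step 3 [NS]: N:empty,E:wait,S:empty,W:wait | queues: N=0 E=2 S=0 W=2
Step 4 [NS]: N:empty,E:wait,S:empty,W:wait | queues: N=0 E=2 S=0 W=2
Step 5 [EW]: N:wait,E:car1-GO,S:wait,W:car2-GO | queues: N=0 E=1 S=0 W=1
Step 6 [EW]: N:wait,E:car4-GO,S:wait,W:car7-GO | queues: N=0 E=0 S=0 W=0
Car 8 crosses at step 2

2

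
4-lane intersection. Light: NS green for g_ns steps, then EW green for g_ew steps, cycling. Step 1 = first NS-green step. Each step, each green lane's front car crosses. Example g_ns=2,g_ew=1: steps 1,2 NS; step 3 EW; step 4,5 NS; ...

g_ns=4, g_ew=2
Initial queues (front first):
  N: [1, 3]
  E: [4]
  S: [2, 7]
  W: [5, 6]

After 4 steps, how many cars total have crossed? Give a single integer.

Step 1 [NS]: N:car1-GO,E:wait,S:car2-GO,W:wait | queues: N=1 E=1 S=1 W=2
Step 2 [NS]: N:car3-GO,E:wait,S:car7-GO,W:wait | queues: N=0 E=1 S=0 W=2
Step 3 [NS]: N:empty,E:wait,S:empty,W:wait | queues: N=0 E=1 S=0 W=2
Step 4 [NS]: N:empty,E:wait,S:empty,W:wait | queues: N=0 E=1 S=0 W=2
Cars crossed by step 4: 4

Answer: 4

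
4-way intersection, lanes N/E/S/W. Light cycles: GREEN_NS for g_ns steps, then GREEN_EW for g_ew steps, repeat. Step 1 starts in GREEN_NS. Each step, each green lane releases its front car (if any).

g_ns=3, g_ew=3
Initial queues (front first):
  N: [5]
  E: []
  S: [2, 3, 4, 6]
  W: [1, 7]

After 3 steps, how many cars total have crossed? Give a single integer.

Answer: 4

Derivation:
Step 1 [NS]: N:car5-GO,E:wait,S:car2-GO,W:wait | queues: N=0 E=0 S=3 W=2
Step 2 [NS]: N:empty,E:wait,S:car3-GO,W:wait | queues: N=0 E=0 S=2 W=2
Step 3 [NS]: N:empty,E:wait,S:car4-GO,W:wait | queues: N=0 E=0 S=1 W=2
Cars crossed by step 3: 4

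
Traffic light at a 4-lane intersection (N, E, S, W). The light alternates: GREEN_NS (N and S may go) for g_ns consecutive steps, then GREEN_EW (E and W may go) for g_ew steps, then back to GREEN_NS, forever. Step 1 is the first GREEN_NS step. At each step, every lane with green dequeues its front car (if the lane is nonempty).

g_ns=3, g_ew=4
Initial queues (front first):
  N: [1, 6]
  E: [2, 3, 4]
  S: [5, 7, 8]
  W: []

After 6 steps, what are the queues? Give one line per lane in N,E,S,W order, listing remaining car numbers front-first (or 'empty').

Step 1 [NS]: N:car1-GO,E:wait,S:car5-GO,W:wait | queues: N=1 E=3 S=2 W=0
Step 2 [NS]: N:car6-GO,E:wait,S:car7-GO,W:wait | queues: N=0 E=3 S=1 W=0
Step 3 [NS]: N:empty,E:wait,S:car8-GO,W:wait | queues: N=0 E=3 S=0 W=0
Step 4 [EW]: N:wait,E:car2-GO,S:wait,W:empty | queues: N=0 E=2 S=0 W=0
Step 5 [EW]: N:wait,E:car3-GO,S:wait,W:empty | queues: N=0 E=1 S=0 W=0
Step 6 [EW]: N:wait,E:car4-GO,S:wait,W:empty | queues: N=0 E=0 S=0 W=0

N: empty
E: empty
S: empty
W: empty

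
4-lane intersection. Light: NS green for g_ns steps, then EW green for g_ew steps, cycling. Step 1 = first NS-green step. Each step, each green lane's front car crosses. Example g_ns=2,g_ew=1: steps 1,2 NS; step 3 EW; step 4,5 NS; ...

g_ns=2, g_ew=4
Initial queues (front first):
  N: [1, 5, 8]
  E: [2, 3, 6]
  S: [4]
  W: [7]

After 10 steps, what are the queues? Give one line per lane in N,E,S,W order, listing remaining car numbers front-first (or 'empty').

Step 1 [NS]: N:car1-GO,E:wait,S:car4-GO,W:wait | queues: N=2 E=3 S=0 W=1
Step 2 [NS]: N:car5-GO,E:wait,S:empty,W:wait | queues: N=1 E=3 S=0 W=1
Step 3 [EW]: N:wait,E:car2-GO,S:wait,W:car7-GO | queues: N=1 E=2 S=0 W=0
Step 4 [EW]: N:wait,E:car3-GO,S:wait,W:empty | queues: N=1 E=1 S=0 W=0
Step 5 [EW]: N:wait,E:car6-GO,S:wait,W:empty | queues: N=1 E=0 S=0 W=0
Step 6 [EW]: N:wait,E:empty,S:wait,W:empty | queues: N=1 E=0 S=0 W=0
Step 7 [NS]: N:car8-GO,E:wait,S:empty,W:wait | queues: N=0 E=0 S=0 W=0

N: empty
E: empty
S: empty
W: empty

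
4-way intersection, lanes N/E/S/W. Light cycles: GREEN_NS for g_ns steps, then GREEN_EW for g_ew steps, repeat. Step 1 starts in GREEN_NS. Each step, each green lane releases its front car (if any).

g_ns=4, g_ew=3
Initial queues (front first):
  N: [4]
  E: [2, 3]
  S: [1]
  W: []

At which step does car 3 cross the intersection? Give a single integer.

Step 1 [NS]: N:car4-GO,E:wait,S:car1-GO,W:wait | queues: N=0 E=2 S=0 W=0
Step 2 [NS]: N:empty,E:wait,S:empty,W:wait | queues: N=0 E=2 S=0 W=0
Step 3 [NS]: N:empty,E:wait,S:empty,W:wait | queues: N=0 E=2 S=0 W=0
Step 4 [NS]: N:empty,E:wait,S:empty,W:wait | queues: N=0 E=2 S=0 W=0
Step 5 [EW]: N:wait,E:car2-GO,S:wait,W:empty | queues: N=0 E=1 S=0 W=0
Step 6 [EW]: N:wait,E:car3-GO,S:wait,W:empty | queues: N=0 E=0 S=0 W=0
Car 3 crosses at step 6

6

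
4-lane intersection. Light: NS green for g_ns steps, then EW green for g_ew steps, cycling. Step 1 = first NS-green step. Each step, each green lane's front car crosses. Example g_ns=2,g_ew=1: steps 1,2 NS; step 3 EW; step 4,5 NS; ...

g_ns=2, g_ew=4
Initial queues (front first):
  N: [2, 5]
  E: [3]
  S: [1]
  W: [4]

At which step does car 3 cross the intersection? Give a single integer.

Step 1 [NS]: N:car2-GO,E:wait,S:car1-GO,W:wait | queues: N=1 E=1 S=0 W=1
Step 2 [NS]: N:car5-GO,E:wait,S:empty,W:wait | queues: N=0 E=1 S=0 W=1
Step 3 [EW]: N:wait,E:car3-GO,S:wait,W:car4-GO | queues: N=0 E=0 S=0 W=0
Car 3 crosses at step 3

3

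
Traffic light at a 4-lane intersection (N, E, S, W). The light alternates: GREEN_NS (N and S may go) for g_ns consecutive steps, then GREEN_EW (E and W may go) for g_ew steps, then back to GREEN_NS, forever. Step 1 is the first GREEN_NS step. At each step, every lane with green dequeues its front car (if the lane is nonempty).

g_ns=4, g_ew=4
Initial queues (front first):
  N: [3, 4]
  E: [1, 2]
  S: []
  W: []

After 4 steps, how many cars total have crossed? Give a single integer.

Answer: 2

Derivation:
Step 1 [NS]: N:car3-GO,E:wait,S:empty,W:wait | queues: N=1 E=2 S=0 W=0
Step 2 [NS]: N:car4-GO,E:wait,S:empty,W:wait | queues: N=0 E=2 S=0 W=0
Step 3 [NS]: N:empty,E:wait,S:empty,W:wait | queues: N=0 E=2 S=0 W=0
Step 4 [NS]: N:empty,E:wait,S:empty,W:wait | queues: N=0 E=2 S=0 W=0
Cars crossed by step 4: 2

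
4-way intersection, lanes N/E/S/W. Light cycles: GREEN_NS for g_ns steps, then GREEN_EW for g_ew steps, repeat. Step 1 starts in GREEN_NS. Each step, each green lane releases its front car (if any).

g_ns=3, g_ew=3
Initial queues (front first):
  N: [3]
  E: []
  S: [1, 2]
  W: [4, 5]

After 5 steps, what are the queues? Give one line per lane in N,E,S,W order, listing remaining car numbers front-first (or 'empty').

Step 1 [NS]: N:car3-GO,E:wait,S:car1-GO,W:wait | queues: N=0 E=0 S=1 W=2
Step 2 [NS]: N:empty,E:wait,S:car2-GO,W:wait | queues: N=0 E=0 S=0 W=2
Step 3 [NS]: N:empty,E:wait,S:empty,W:wait | queues: N=0 E=0 S=0 W=2
Step 4 [EW]: N:wait,E:empty,S:wait,W:car4-GO | queues: N=0 E=0 S=0 W=1
Step 5 [EW]: N:wait,E:empty,S:wait,W:car5-GO | queues: N=0 E=0 S=0 W=0

N: empty
E: empty
S: empty
W: empty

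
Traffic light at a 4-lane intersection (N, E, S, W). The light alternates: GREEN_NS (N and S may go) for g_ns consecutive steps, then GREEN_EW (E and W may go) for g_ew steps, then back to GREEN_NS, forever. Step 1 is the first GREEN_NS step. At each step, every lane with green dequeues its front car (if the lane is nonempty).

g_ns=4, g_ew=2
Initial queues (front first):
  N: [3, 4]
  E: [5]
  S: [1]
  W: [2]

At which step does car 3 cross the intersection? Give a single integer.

Step 1 [NS]: N:car3-GO,E:wait,S:car1-GO,W:wait | queues: N=1 E=1 S=0 W=1
Step 2 [NS]: N:car4-GO,E:wait,S:empty,W:wait | queues: N=0 E=1 S=0 W=1
Step 3 [NS]: N:empty,E:wait,S:empty,W:wait | queues: N=0 E=1 S=0 W=1
Step 4 [NS]: N:empty,E:wait,S:empty,W:wait | queues: N=0 E=1 S=0 W=1
Step 5 [EW]: N:wait,E:car5-GO,S:wait,W:car2-GO | queues: N=0 E=0 S=0 W=0
Car 3 crosses at step 1

1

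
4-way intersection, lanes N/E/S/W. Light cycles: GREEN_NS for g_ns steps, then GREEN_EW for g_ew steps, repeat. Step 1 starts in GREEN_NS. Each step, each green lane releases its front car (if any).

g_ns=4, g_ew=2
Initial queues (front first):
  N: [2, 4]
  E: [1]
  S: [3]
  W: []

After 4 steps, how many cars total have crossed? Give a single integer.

Answer: 3

Derivation:
Step 1 [NS]: N:car2-GO,E:wait,S:car3-GO,W:wait | queues: N=1 E=1 S=0 W=0
Step 2 [NS]: N:car4-GO,E:wait,S:empty,W:wait | queues: N=0 E=1 S=0 W=0
Step 3 [NS]: N:empty,E:wait,S:empty,W:wait | queues: N=0 E=1 S=0 W=0
Step 4 [NS]: N:empty,E:wait,S:empty,W:wait | queues: N=0 E=1 S=0 W=0
Cars crossed by step 4: 3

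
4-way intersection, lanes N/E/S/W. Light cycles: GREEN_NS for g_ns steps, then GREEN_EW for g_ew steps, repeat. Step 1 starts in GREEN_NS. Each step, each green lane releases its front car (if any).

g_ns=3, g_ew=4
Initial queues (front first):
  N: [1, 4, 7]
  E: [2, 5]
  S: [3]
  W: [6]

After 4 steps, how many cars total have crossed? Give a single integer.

Answer: 6

Derivation:
Step 1 [NS]: N:car1-GO,E:wait,S:car3-GO,W:wait | queues: N=2 E=2 S=0 W=1
Step 2 [NS]: N:car4-GO,E:wait,S:empty,W:wait | queues: N=1 E=2 S=0 W=1
Step 3 [NS]: N:car7-GO,E:wait,S:empty,W:wait | queues: N=0 E=2 S=0 W=1
Step 4 [EW]: N:wait,E:car2-GO,S:wait,W:car6-GO | queues: N=0 E=1 S=0 W=0
Cars crossed by step 4: 6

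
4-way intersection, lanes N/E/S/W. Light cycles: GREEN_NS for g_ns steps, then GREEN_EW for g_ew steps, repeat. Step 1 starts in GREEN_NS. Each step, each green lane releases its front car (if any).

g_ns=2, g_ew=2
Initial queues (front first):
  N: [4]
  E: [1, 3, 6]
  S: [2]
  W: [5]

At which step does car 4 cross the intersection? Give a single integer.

Step 1 [NS]: N:car4-GO,E:wait,S:car2-GO,W:wait | queues: N=0 E=3 S=0 W=1
Step 2 [NS]: N:empty,E:wait,S:empty,W:wait | queues: N=0 E=3 S=0 W=1
Step 3 [EW]: N:wait,E:car1-GO,S:wait,W:car5-GO | queues: N=0 E=2 S=0 W=0
Step 4 [EW]: N:wait,E:car3-GO,S:wait,W:empty | queues: N=0 E=1 S=0 W=0
Step 5 [NS]: N:empty,E:wait,S:empty,W:wait | queues: N=0 E=1 S=0 W=0
Step 6 [NS]: N:empty,E:wait,S:empty,W:wait | queues: N=0 E=1 S=0 W=0
Step 7 [EW]: N:wait,E:car6-GO,S:wait,W:empty | queues: N=0 E=0 S=0 W=0
Car 4 crosses at step 1

1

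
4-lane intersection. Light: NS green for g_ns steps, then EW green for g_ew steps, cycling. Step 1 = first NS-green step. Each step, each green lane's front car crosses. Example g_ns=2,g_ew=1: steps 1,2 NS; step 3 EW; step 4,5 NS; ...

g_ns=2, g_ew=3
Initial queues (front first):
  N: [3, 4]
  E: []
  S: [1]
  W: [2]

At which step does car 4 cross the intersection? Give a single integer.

Step 1 [NS]: N:car3-GO,E:wait,S:car1-GO,W:wait | queues: N=1 E=0 S=0 W=1
Step 2 [NS]: N:car4-GO,E:wait,S:empty,W:wait | queues: N=0 E=0 S=0 W=1
Step 3 [EW]: N:wait,E:empty,S:wait,W:car2-GO | queues: N=0 E=0 S=0 W=0
Car 4 crosses at step 2

2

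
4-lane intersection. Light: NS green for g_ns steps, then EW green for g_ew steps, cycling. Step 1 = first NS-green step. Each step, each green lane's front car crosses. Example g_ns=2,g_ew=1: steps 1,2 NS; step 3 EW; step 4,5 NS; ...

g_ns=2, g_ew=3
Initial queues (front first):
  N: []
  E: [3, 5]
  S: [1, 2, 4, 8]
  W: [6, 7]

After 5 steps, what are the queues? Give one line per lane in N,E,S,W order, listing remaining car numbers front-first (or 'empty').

Step 1 [NS]: N:empty,E:wait,S:car1-GO,W:wait | queues: N=0 E=2 S=3 W=2
Step 2 [NS]: N:empty,E:wait,S:car2-GO,W:wait | queues: N=0 E=2 S=2 W=2
Step 3 [EW]: N:wait,E:car3-GO,S:wait,W:car6-GO | queues: N=0 E=1 S=2 W=1
Step 4 [EW]: N:wait,E:car5-GO,S:wait,W:car7-GO | queues: N=0 E=0 S=2 W=0
Step 5 [EW]: N:wait,E:empty,S:wait,W:empty | queues: N=0 E=0 S=2 W=0

N: empty
E: empty
S: 4 8
W: empty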